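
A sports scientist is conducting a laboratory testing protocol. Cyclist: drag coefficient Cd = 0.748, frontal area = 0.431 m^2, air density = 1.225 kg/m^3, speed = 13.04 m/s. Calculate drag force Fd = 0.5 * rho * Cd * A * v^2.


v^2 = 13.04^2 = 170.0416
Fd = 0.5 * 1.225 * 0.748 * 0.431 * 170.0416
= 33.577 N

33.577 N


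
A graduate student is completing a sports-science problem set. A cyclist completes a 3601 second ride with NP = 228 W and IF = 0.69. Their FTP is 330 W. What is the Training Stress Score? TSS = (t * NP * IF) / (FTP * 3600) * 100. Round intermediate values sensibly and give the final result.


t * NP * IF = 3601 * 228 * 0.69 = 566509.32
FTP * 3600 = 1188000
TSS = (566509.32 / 1188000) * 100 = 47.69

47.69 TSS


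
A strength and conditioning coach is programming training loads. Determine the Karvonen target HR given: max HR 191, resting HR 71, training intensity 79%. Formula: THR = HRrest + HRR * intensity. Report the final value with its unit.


HRR = HRmax - HRrest = 191 - 71 = 120
THR = 71 + 120 * 0.79
= 165.8 bpm

165.8 bpm


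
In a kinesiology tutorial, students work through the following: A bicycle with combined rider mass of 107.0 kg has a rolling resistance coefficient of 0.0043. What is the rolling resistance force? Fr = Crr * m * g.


Fr = 0.0043 * 107.0 * 9.81
= 0.4601 * 9.81
= 4.514 N

4.514 N


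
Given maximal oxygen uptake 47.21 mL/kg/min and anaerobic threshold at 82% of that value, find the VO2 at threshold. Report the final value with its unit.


Percentage as decimal = 0.82
VO2 at AT = 47.21 * 0.82 = 38.71 mL/kg/min

38.71 mL/kg/min


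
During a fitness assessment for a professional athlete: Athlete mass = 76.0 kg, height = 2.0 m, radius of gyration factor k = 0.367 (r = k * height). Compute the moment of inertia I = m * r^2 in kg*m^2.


r = k * height = 0.367 * 2.0 = 0.734 m
r^2 = 0.734^2 = 0.538756
I = 76.0 * 0.538756 = 40.945 kg*m^2

40.945 kg*m^2


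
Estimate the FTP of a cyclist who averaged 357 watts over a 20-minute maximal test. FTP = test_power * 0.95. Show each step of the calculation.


FTP = 357 * 0.95 = 339.15 W

339.15 W


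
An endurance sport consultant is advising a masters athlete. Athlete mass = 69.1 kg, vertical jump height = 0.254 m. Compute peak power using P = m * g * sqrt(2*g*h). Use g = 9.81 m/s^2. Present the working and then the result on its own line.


sqrt(2 * 9.81 * 0.254) = sqrt(4.98348) = 2.232371 m/s
P = 69.1 * 9.81 * 2.232371
= 1513.26 W

1513.26 W


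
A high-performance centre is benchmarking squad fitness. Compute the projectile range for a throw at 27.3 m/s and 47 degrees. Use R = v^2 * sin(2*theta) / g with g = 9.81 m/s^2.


Two times the angle = 94 degrees
sin(94) = 0.997564
R = 745.29 * 0.997564 / 9.81 = 75.787 m

75.787 m


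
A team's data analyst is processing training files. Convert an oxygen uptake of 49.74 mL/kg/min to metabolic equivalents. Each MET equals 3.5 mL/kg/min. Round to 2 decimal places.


One MET = 3.5 mL/kg/min
Number of METs = 49.74 / 3.5
= 14.21 METs

14.21 METs


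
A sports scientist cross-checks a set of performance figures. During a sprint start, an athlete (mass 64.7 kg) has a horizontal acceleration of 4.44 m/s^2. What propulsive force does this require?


Propulsive force = mass * acceleration
= 64.7 kg * 4.44 m/s^2
= 287.27 N

287.27 N


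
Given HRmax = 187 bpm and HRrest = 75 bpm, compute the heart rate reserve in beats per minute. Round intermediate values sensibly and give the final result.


Heart rate reserve = maximum HR minus resting HR
HRR = 187 - 75 = 112 bpm

112 bpm


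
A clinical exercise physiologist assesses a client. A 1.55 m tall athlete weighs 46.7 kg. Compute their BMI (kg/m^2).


height^2 = 2.4025 m^2
BMI = 46.7 / 2.4025 = 19.44 kg/m^2

19.44 kg/m^2


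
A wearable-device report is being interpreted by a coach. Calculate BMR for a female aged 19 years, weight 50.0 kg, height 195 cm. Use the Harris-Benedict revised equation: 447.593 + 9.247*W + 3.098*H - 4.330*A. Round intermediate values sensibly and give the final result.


Substituting values:
W term = 9.247 * 50.0 = 462.35
H term = 3.098 * 195 = 604.11
A term = 4.330 * 19 = 82.27
BMR = 1431.78 kcal/day

1431.78 kcal/day


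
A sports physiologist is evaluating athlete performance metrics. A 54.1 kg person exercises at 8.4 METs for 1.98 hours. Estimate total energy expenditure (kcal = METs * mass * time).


Energy = METs * mass(kg) * time(h)
= 8.4 * 54.1 * 1.98
= 899.79 kcal

899.79 kcal


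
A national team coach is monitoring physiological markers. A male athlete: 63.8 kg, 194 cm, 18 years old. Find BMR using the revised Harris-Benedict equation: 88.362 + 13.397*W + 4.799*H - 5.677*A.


Intercept = 88.362
Weight contribution = 13.397 * 63.8 = 854.7286
Height contribution = 4.799 * 194 = 931.006
Age contribution = 5.677 * 18 = 102.186
BMR = 88.362 + 854.7286 + 931.006 - 102.186
= 1771.91 kcal/day

1771.91 kcal/day


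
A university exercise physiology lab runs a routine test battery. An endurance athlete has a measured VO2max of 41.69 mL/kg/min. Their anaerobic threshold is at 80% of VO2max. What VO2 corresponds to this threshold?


Anaerobic threshold VO2 = VO2max * 80%
= 41.69 * 0.8
= 33.35 mL/kg/min

33.35 mL/kg/min


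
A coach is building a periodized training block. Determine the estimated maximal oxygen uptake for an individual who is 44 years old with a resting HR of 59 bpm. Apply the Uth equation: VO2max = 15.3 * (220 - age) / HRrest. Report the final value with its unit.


HRmax = 220 - 44 = 176
VO2max = 15.3 * (176 / 59)
= 15.3 * 2.9831
= 45.64 mL/kg/min

45.64 mL/kg/min


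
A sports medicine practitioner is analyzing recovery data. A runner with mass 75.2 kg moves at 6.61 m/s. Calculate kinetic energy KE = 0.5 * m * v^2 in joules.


v^2 = 6.61^2 = 43.6921
KE = 0.5 * 75.2 * 43.6921
= 1642.82 J

1642.82 J


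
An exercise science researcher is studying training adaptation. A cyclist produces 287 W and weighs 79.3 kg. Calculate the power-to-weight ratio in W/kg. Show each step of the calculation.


P/W = power / mass
= 287 / 79.3
= 3.619 W/kg

3.619 W/kg


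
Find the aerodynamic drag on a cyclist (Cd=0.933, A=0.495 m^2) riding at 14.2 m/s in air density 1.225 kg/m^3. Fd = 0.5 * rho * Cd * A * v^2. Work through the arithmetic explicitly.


Fd = 0.5 * 1.225 * 0.933 * 0.495 * 14.2^2
= 0.5 * 1.225 * 0.933 * 0.495 * 201.64
= 57.039 N

57.039 N


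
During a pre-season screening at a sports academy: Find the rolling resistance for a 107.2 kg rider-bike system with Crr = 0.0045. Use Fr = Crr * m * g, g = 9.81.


m * g = 107.2 * 9.81 = 1051.632 N
Fr = 0.0045 * 1051.632 = 4.732 N

4.732 N


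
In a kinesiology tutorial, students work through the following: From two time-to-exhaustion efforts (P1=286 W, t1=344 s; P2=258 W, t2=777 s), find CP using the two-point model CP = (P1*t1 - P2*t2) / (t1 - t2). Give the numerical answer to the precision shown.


Work in trial 1 = 98384 J
Work in trial 2 = 200466 J
Delta work = -102082 J
Delta time = -433 s
CP = -102082 / -433 = 235.76 W

235.76 W


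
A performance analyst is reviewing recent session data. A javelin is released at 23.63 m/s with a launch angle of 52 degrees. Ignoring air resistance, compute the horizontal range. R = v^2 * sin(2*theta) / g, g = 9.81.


Launch speed squared = 558.3769
sin(2 * 52 deg) = 0.970296
Range = 558.3769 * 0.970296 / 9.81
= 55.228 m

55.228 m


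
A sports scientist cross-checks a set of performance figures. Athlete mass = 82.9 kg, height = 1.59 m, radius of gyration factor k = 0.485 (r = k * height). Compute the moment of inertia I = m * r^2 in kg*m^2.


r = k * height = 0.485 * 1.59 = 0.77115 m
r^2 = 0.77115^2 = 0.594672
I = 82.9 * 0.594672 = 49.298 kg*m^2

49.298 kg*m^2


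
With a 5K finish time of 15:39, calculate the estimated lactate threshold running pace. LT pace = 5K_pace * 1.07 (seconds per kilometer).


Race duration = 939 s for 5 km
Average pace = 939 / 5 = 187.8 s/km
LT pace = 187.8 * 1.07
= 200.95 s/km

200.95 s/km


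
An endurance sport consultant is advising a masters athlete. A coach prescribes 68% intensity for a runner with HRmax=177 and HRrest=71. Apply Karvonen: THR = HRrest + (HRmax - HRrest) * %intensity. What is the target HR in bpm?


Heart rate reserve = 177 - 71 = 106
Intensity fraction = 68 / 100 = 0.68
THR = 71 + 106 * 0.68 = 143.08 bpm

143.08 bpm


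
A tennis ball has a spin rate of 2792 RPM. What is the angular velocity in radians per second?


Convert RPM to rad/s: multiply by 2*pi and divide by 60
omega = 2792 * 2 * pi / 60
= 292.378 rad/s

292.378 rad/s


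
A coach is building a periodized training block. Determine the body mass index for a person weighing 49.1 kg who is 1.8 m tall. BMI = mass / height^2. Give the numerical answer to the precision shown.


BMI = mass / height^2
= 49.1 / 1.8^2
= 49.1 / 3.24
= 15.15 kg/m^2

15.15 kg/m^2


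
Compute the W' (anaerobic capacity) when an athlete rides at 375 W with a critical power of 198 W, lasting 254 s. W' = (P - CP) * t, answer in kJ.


Above-CP power = 177 W
Duration = 254 s
W' = 177 * 254 = 44958 J
Convert: 44958 / 1000 = 44.958 kJ

44.958 kJ


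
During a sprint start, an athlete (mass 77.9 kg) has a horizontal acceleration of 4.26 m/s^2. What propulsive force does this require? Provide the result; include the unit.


Propulsive force = mass * acceleration
= 77.9 kg * 4.26 m/s^2
= 331.85 N

331.85 N


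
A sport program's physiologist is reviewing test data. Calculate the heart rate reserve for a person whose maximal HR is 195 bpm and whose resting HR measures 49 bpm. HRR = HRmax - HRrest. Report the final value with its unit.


HRmax = 195 bpm
HRrest = 49 bpm
HRR = 195 - 49 = 146 bpm

146 bpm


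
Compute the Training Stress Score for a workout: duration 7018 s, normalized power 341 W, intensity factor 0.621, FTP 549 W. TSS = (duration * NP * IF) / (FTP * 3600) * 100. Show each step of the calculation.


Product = 7018 * 341 * 0.621 = 1486138.698
Base = 549 * 3600 = 1976400
TSS = 1486138.698 / 1976400 * 100 = 75.19

75.19 TSS


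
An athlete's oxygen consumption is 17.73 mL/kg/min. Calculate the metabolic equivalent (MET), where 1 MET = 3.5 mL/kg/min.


MET = VO2 / 3.5
= 17.73 / 3.5
= 5.07 METs

5.07 METs


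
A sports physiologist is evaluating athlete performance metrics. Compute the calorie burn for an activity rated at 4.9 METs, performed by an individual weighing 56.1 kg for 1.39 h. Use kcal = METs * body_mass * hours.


Product of METs and mass = 4.9 * 56.1 = 274.89
Total kcal = 274.89 * 1.39 = 382.1 kcal

382.1 kcal


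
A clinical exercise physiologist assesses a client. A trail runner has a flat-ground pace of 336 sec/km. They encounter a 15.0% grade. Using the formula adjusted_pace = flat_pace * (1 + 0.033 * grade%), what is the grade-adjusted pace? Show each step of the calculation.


Grade factor = 1 + 0.033 * 15.0 = 1.495
Adjusted = 336 * 1.495 = 502.32 sec/km

502.32 s/km


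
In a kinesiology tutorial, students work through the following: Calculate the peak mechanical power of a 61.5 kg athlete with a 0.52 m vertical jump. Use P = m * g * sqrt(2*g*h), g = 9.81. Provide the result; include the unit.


First, sqrt(2gh) = sqrt(2 * 9.81 * 0.52)
= sqrt(10.2024) = 3.19412 m/s
Power = 61.5 * 9.81 * 3.19412 = 1927.06 W

1927.06 W


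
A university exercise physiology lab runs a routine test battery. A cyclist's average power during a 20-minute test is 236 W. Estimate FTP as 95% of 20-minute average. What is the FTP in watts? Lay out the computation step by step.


FTP = 20-min power * 0.95
= 236 * 0.95
= 224.2 W

224.2 W


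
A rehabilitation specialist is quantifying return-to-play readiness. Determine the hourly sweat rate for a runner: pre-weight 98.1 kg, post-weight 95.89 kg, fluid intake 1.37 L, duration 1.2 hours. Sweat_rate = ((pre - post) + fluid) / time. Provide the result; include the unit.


Mass lost = 98.1 - 95.89 = 2.21 kg
Add fluid consumed: 2.21 + 1.37 = 3.58 L total sweat
Sweat rate = 3.58 / 1.2 = 2.983 L/h

2.983 L/h


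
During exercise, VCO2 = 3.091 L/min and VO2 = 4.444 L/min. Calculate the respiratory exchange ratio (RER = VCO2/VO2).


RER = VCO2 / VO2
= 3.091 / 4.444
= 0.6955

0.6955


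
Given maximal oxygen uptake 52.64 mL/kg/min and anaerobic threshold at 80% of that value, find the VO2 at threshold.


Percentage as decimal = 0.8
VO2 at AT = 52.64 * 0.8 = 42.11 mL/kg/min

42.11 mL/kg/min


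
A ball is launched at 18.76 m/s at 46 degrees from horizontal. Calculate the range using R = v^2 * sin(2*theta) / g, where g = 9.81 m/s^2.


sin(2 * 46) = sin(92) = 0.999391
v^2 = 18.76^2 = 351.9376
R = 351.9376 * 0.999391 / 9.81
= 35.854 m

35.854 m


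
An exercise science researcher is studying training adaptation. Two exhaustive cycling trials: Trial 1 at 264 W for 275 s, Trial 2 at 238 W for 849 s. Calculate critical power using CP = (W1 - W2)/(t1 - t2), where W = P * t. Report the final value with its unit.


W1 = 264 * 275 = 72600 J
W2 = 238 * 849 = 202062 J
CP = (72600 - 202062) / (275 - 849)
= -129462 / -574
= 225.54 W

225.54 W


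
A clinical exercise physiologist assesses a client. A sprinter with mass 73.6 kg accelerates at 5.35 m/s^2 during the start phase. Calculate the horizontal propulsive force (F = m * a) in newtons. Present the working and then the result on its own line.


F = m * a
= 73.6 * 5.35
= 393.76 N

393.76 N


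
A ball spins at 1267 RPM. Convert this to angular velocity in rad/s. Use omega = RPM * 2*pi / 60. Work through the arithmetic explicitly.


omega = 1267 * 2 * pi / 60
= 1267 * 6.28318531 / 60
= 7960.796 / 60
= 132.68 rad/s

132.68 rad/s


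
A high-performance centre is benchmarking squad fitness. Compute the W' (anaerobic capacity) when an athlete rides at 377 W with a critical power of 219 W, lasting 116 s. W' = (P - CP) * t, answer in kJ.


Above-CP power = 158 W
Duration = 116 s
W' = 158 * 116 = 18328 J
Convert: 18328 / 1000 = 18.328 kJ

18.328 kJ


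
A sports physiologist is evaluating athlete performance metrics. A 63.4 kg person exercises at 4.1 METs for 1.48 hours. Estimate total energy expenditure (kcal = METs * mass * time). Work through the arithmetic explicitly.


Energy = METs * mass(kg) * time(h)
= 4.1 * 63.4 * 1.48
= 384.71 kcal

384.71 kcal


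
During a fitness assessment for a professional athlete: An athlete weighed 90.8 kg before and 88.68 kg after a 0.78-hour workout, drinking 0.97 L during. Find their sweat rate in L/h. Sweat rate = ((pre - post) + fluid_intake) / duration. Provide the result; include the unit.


Body mass change = 2.12 kg
Total sweat loss = 2.12 + 0.97 = 3.09 L
Rate = 3.09 / 0.78 = 3.962 L/h

3.962 L/h


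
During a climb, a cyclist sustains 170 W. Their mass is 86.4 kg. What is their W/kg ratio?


Power-to-weight = 170 W / 86.4 kg
= 1.968 W/kg

1.968 W/kg


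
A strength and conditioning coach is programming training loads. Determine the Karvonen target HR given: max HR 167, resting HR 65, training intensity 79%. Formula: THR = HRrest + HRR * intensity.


HRR = HRmax - HRrest = 167 - 65 = 102
THR = 65 + 102 * 0.79
= 145.58 bpm

145.58 bpm


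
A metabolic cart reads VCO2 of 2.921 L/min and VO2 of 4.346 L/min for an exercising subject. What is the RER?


RER = VCO2 / VO2 = 2.921 / 4.346 = 0.6721

0.6721


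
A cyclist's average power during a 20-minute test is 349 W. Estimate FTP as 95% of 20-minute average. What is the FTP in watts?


FTP = 20-min power * 0.95
= 349 * 0.95
= 331.55 W

331.55 W


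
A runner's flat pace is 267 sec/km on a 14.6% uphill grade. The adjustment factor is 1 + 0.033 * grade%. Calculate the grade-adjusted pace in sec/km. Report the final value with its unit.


Factor = 1 + 0.033 * 14.6 = 1.4818
Adjusted pace = 267 * 1.4818
= 395.64 sec/km

395.64 s/km


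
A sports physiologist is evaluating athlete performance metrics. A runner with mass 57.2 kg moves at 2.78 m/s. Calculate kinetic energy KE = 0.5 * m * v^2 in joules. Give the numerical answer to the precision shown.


v^2 = 2.78^2 = 7.7284
KE = 0.5 * 57.2 * 7.7284
= 221.03 J

221.03 J


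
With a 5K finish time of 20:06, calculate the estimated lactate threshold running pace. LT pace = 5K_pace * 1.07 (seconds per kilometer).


Race duration = 1206 s for 5 km
Average pace = 1206 / 5 = 241.2 s/km
LT pace = 241.2 * 1.07
= 258.08 s/km

258.08 s/km


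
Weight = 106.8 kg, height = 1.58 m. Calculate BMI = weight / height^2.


height^2 = 1.58^2 = 2.4964
BMI = 106.8 / 2.4964 = 42.78 kg/m^2

42.78 kg/m^2


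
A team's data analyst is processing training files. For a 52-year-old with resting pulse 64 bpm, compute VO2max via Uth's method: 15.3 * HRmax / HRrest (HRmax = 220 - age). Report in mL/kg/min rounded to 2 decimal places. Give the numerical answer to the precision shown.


Step 1: HRmax = 220 - 52 = 168 bpm
Step 2: Ratio = 168 / 64 = 2.625
Step 3: VO2max = 15.3 * 2.625 = 40.16 mL/kg/min

40.16 mL/kg/min


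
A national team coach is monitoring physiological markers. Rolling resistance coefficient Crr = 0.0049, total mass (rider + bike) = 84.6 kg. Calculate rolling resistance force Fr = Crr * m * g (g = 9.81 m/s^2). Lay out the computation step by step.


Fr = Crr * m * g
= 0.0049 * 84.6 * 9.81
= 4.067 N

4.067 N


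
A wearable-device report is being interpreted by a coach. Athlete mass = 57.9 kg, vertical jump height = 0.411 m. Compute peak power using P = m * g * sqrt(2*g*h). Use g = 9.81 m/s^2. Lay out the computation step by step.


sqrt(2 * 9.81 * 0.411) = sqrt(8.06382) = 2.839687 m/s
P = 57.9 * 9.81 * 2.839687
= 1612.94 W

1612.94 W


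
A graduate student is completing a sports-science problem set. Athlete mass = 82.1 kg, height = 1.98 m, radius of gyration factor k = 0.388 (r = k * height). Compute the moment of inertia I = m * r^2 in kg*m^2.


r = k * height = 0.388 * 1.98 = 0.76824 m
r^2 = 0.76824^2 = 0.590193
I = 82.1 * 0.590193 = 48.455 kg*m^2

48.455 kg*m^2


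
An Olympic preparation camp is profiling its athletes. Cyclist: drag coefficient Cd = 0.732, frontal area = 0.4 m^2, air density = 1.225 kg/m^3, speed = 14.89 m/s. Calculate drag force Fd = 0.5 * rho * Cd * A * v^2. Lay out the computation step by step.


v^2 = 14.89^2 = 221.7121
Fd = 0.5 * 1.225 * 0.732 * 0.4 * 221.7121
= 39.762 N

39.762 N


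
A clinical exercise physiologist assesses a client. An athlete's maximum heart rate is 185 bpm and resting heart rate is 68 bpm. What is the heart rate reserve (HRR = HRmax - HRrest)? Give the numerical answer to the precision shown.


HRR = HRmax - HRrest
= 185 - 68
= 117 bpm

117 bpm


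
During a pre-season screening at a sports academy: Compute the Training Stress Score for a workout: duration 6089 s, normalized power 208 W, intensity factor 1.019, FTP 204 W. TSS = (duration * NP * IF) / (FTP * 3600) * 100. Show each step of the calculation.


Product = 6089 * 208 * 1.019 = 1290575.728
Base = 204 * 3600 = 734400
TSS = 1290575.728 / 734400 * 100 = 175.73

175.73 TSS


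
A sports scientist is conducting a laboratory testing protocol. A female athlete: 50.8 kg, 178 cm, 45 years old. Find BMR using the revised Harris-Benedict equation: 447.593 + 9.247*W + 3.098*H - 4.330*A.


Intercept = 447.593
Weight contribution = 9.247 * 50.8 = 469.7476
Height contribution = 3.098 * 178 = 551.444
Age contribution = 4.33 * 45 = 194.85
BMR = 447.593 + 469.7476 + 551.444 - 194.85
= 1273.93 kcal/day

1273.93 kcal/day


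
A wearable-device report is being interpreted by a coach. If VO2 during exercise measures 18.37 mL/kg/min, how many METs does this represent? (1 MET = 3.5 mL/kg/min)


METs = VO2 / 3.5 = 18.37 / 3.5 = 5.25

5.25 METs


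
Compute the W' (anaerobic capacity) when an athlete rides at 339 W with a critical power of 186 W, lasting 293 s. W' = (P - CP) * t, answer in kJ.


Above-CP power = 153 W
Duration = 293 s
W' = 153 * 293 = 44829 J
Convert: 44829 / 1000 = 44.829 kJ

44.829 kJ


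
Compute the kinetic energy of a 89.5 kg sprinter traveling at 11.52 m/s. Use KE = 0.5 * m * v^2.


Velocity squared = 132.7104
KE = 0.5 * 89.5 * 132.7104 = 5938.79 J

5938.79 J


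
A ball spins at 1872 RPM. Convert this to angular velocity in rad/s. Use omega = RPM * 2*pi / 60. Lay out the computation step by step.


omega = 1872 * 2 * pi / 60
= 1872 * 6.28318531 / 60
= 11762.123 / 60
= 196.035 rad/s

196.035 rad/s


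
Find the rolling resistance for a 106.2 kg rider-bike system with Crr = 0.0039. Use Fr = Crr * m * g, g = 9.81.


m * g = 106.2 * 9.81 = 1041.822 N
Fr = 0.0039 * 1041.822 = 4.063 N

4.063 N


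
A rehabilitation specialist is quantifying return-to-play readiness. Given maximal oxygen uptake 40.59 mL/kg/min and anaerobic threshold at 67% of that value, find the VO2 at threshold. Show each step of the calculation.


Percentage as decimal = 0.67
VO2 at AT = 40.59 * 0.67 = 27.2 mL/kg/min

27.2 mL/kg/min


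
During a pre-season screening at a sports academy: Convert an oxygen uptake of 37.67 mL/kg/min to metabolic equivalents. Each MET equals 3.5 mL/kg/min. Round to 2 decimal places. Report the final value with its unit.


One MET = 3.5 mL/kg/min
Number of METs = 37.67 / 3.5
= 10.76 METs

10.76 METs


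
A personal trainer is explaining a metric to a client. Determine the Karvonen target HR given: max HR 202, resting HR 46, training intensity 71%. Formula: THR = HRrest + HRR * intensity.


HRR = HRmax - HRrest = 202 - 46 = 156
THR = 46 + 156 * 0.71
= 156.76 bpm

156.76 bpm


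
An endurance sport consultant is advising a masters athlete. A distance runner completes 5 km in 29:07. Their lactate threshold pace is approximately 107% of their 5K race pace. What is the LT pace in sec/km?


Convert to seconds: 29 min 7 s = 1747 s
Pace per km = 1747 / 5 = 349.4 s/km
LT pace = 349.4 * 1.07 = 373.86 s/km

373.86 s/km


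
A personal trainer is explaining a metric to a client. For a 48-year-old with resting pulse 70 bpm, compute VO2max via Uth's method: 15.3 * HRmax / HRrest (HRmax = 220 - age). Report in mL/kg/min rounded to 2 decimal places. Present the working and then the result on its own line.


Step 1: HRmax = 220 - 48 = 172 bpm
Step 2: Ratio = 172 / 70 = 2.4571
Step 3: VO2max = 15.3 * 2.4571 = 37.59 mL/kg/min

37.59 mL/kg/min


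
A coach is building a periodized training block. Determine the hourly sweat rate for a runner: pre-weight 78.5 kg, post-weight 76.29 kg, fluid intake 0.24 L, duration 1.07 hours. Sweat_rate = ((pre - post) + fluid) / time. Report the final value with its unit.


Mass lost = 78.5 - 76.29 = 2.21 kg
Add fluid consumed: 2.21 + 0.24 = 2.45 L total sweat
Sweat rate = 2.45 / 1.07 = 2.29 L/h

2.29 L/h


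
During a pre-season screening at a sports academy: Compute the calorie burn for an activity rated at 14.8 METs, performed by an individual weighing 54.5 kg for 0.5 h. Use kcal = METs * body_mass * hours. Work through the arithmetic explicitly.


Product of METs and mass = 14.8 * 54.5 = 806.6
Total kcal = 806.6 * 0.5 = 403.3 kcal

403.3 kcal


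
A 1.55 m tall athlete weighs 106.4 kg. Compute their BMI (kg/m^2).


height^2 = 2.4025 m^2
BMI = 106.4 / 2.4025 = 44.29 kg/m^2

44.29 kg/m^2


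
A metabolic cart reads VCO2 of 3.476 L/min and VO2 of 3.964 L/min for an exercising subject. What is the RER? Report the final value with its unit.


RER = VCO2 / VO2 = 3.476 / 3.964 = 0.8769

0.8769


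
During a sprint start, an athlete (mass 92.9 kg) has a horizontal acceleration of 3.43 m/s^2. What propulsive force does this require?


Propulsive force = mass * acceleration
= 92.9 kg * 3.43 m/s^2
= 318.65 N

318.65 N


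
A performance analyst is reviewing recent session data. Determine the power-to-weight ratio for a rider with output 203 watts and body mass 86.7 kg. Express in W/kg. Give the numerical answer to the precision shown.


P/W = 203 / 86.7 = 2.341 W/kg

2.341 W/kg


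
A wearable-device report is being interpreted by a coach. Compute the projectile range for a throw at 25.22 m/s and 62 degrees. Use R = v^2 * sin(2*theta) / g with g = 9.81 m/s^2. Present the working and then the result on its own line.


Two times the angle = 124 degrees
sin(124) = 0.829038
R = 636.0484 * 0.829038 / 9.81 = 53.752 m

53.752 m


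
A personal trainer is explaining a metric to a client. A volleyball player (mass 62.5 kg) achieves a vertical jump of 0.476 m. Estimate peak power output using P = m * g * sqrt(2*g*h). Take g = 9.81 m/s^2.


2 * g * h = 2 * 9.81 * 0.476 = 9.33912
sqrt(9.33912) = 3.055997 m/s
P = 62.5 * 9.81 * 3.055997 = 1873.71 W

1873.71 W


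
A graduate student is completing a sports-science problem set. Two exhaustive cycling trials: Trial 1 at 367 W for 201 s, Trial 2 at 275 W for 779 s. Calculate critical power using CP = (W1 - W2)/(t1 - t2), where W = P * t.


W1 = 367 * 201 = 73767 J
W2 = 275 * 779 = 214225 J
CP = (73767 - 214225) / (201 - 779)
= -140458 / -578
= 243.01 W

243.01 W


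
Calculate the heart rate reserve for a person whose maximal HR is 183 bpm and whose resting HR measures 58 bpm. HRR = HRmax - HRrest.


HRmax = 183 bpm
HRrest = 58 bpm
HRR = 183 - 58 = 125 bpm

125 bpm


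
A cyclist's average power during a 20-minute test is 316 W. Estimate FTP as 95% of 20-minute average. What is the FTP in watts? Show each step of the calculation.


FTP = 20-min power * 0.95
= 316 * 0.95
= 300.2 W

300.2 W


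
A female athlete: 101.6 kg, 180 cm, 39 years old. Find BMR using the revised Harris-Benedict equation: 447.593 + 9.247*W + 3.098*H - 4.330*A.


Intercept = 447.593
Weight contribution = 9.247 * 101.6 = 939.4952
Height contribution = 3.098 * 180 = 557.64
Age contribution = 4.33 * 39 = 168.87
BMR = 447.593 + 939.4952 + 557.64 - 168.87
= 1775.86 kcal/day

1775.86 kcal/day


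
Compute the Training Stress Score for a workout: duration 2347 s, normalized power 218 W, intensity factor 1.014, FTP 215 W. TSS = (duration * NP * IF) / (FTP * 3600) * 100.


Product = 2347 * 218 * 1.014 = 518809.044
Base = 215 * 3600 = 774000
TSS = 518809.044 / 774000 * 100 = 67.03

67.03 TSS


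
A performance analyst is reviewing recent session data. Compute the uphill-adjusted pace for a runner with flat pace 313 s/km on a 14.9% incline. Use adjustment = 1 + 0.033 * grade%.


Adjustment factor = 1 + 0.033 * 14.9 = 1.4917
Grade-adjusted pace = 313 * 1.4917 = 466.9 s/km

466.9 s/km


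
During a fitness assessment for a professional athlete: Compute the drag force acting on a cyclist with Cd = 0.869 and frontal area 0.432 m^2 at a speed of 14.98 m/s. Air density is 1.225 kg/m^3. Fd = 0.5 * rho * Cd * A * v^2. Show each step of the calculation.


Step 1: v^2 = 224.4004
Step 2: Fd = 0.5 * 1.225 * 0.869 * 0.432 * 224.4004
= 51.598 N

51.598 N


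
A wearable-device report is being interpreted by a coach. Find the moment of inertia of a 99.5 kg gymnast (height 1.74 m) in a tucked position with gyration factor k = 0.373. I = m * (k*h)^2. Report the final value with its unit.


Radius of gyration = 0.373 * 1.74 = 0.64902 m
I = 99.5 * 0.64902^2
= 99.5 * 0.421227
= 41.912 kg*m^2

41.912 kg*m^2


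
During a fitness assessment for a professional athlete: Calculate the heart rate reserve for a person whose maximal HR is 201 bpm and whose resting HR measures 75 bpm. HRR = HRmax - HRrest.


HRmax = 201 bpm
HRrest = 75 bpm
HRR = 201 - 75 = 126 bpm

126 bpm


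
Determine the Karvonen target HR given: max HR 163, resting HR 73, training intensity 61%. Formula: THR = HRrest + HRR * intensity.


HRR = HRmax - HRrest = 163 - 73 = 90
THR = 73 + 90 * 0.61
= 127.9 bpm

127.9 bpm


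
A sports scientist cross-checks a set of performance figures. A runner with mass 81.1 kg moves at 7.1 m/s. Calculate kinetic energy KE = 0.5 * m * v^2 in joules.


v^2 = 7.1^2 = 50.41
KE = 0.5 * 81.1 * 50.41
= 2044.13 J

2044.13 J


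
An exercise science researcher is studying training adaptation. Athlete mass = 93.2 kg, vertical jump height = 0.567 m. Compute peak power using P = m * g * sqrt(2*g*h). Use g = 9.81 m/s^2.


sqrt(2 * 9.81 * 0.567) = sqrt(11.12454) = 3.335347 m/s
P = 93.2 * 9.81 * 3.335347
= 3049.48 W

3049.48 W


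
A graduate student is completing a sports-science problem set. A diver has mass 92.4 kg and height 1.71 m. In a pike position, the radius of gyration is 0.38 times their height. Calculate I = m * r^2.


r = 0.38 * 1.71 = 0.6498 m
I = m * r^2 = 92.4 * 0.42224 = 39.015 kg*m^2

39.015 kg*m^2


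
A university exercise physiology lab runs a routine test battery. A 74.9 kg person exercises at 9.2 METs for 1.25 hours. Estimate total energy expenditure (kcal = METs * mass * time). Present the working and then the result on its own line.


Energy = METs * mass(kg) * time(h)
= 9.2 * 74.9 * 1.25
= 861.35 kcal

861.35 kcal


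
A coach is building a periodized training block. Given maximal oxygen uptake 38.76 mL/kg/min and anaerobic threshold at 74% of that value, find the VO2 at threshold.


Percentage as decimal = 0.74
VO2 at AT = 38.76 * 0.74 = 28.68 mL/kg/min

28.68 mL/kg/min


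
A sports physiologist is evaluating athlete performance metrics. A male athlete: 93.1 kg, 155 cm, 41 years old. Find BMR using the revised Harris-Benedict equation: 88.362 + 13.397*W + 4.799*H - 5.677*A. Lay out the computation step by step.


Intercept = 88.362
Weight contribution = 13.397 * 93.1 = 1247.2607
Height contribution = 4.799 * 155 = 743.845
Age contribution = 5.677 * 41 = 232.757
BMR = 88.362 + 1247.2607 + 743.845 - 232.757
= 1846.71 kcal/day

1846.71 kcal/day


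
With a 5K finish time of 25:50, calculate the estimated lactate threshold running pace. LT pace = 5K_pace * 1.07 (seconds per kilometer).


Race duration = 1550 s for 5 km
Average pace = 1550 / 5 = 310.0 s/km
LT pace = 310.0 * 1.07
= 331.7 s/km

331.7 s/km


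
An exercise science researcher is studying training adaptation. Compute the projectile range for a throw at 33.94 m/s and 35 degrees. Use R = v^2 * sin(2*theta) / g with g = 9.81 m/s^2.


Two times the angle = 70 degrees
sin(70) = 0.939693
R = 1151.9236 * 0.939693 / 9.81 = 110.342 m

110.342 m


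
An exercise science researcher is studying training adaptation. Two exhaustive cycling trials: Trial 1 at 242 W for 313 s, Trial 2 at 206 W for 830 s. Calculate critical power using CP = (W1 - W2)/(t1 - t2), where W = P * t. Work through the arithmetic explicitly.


W1 = 242 * 313 = 75746 J
W2 = 206 * 830 = 170980 J
CP = (75746 - 170980) / (313 - 830)
= -95234 / -517
= 184.21 W

184.21 W


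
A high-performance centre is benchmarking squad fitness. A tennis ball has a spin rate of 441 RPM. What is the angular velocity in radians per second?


Convert RPM to rad/s: multiply by 2*pi and divide by 60
omega = 441 * 2 * pi / 60
= 46.181 rad/s

46.181 rad/s


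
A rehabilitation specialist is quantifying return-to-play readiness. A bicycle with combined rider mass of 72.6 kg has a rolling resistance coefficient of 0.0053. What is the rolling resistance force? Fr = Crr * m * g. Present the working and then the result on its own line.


Fr = 0.0053 * 72.6 * 9.81
= 0.38478 * 9.81
= 3.775 N

3.775 N


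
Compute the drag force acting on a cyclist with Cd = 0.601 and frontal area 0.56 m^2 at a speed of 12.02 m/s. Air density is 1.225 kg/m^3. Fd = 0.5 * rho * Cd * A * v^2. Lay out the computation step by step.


Step 1: v^2 = 144.4804
Step 2: Fd = 0.5 * 1.225 * 0.601 * 0.56 * 144.4804
= 29.784 N

29.784 N


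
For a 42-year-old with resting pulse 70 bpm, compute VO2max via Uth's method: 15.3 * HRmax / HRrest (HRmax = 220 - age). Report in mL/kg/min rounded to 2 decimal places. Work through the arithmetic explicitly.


Step 1: HRmax = 220 - 42 = 178 bpm
Step 2: Ratio = 178 / 70 = 2.5429
Step 3: VO2max = 15.3 * 2.5429 = 38.91 mL/kg/min

38.91 mL/kg/min


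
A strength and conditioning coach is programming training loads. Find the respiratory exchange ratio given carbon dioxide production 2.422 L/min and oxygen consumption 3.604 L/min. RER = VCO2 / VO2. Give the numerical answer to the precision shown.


VCO2 = 2.422 L/min
VO2 = 3.604 L/min
RER = 2.422 / 3.604 = 0.672

0.672


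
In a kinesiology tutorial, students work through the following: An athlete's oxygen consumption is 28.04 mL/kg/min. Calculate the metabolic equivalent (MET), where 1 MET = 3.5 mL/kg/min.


MET = VO2 / 3.5
= 28.04 / 3.5
= 8.01 METs

8.01 METs


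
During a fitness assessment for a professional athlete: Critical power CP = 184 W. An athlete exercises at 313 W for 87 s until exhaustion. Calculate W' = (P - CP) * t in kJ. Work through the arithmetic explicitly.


P - CP = 313 - 184 = 129 W
W' = 129 * 87 = 11223 J
= 11223 / 1000 = 11.223 kJ

11.223 kJ


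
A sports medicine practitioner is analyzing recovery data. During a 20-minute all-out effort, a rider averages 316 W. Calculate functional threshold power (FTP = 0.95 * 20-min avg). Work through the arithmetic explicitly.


FTP = 0.95 * 316
= 300.2 W

300.2 W


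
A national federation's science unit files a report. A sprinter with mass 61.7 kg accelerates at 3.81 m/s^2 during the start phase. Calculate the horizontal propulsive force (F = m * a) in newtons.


F = m * a
= 61.7 * 3.81
= 235.08 N

235.08 N


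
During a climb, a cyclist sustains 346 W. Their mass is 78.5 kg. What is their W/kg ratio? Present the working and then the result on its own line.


Power-to-weight = 346 W / 78.5 kg
= 4.408 W/kg

4.408 W/kg


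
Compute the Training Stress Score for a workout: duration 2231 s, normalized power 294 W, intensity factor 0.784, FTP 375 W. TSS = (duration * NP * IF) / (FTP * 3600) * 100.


Product = 2231 * 294 * 0.784 = 514236.576
Base = 375 * 3600 = 1350000
TSS = 514236.576 / 1350000 * 100 = 38.09

38.09 TSS


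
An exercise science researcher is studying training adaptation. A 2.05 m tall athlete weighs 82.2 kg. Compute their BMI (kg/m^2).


height^2 = 4.2025 m^2
BMI = 82.2 / 4.2025 = 19.56 kg/m^2

19.56 kg/m^2


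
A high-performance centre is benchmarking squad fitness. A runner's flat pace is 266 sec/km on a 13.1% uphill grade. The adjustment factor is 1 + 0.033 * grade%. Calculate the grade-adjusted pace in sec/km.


Factor = 1 + 0.033 * 13.1 = 1.4323
Adjusted pace = 266 * 1.4323
= 380.99 sec/km

380.99 s/km


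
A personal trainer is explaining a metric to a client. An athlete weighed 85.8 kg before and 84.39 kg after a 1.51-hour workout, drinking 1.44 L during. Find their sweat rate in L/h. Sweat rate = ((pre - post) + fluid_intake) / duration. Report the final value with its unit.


Body mass change = 1.41 kg
Total sweat loss = 1.41 + 1.44 = 2.85 L
Rate = 2.85 / 1.51 = 1.887 L/h

1.887 L/h


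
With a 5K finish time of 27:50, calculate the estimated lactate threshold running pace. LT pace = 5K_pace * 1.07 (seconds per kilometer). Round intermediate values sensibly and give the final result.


Race duration = 1670 s for 5 km
Average pace = 1670 / 5 = 334.0 s/km
LT pace = 334.0 * 1.07
= 357.38 s/km

357.38 s/km


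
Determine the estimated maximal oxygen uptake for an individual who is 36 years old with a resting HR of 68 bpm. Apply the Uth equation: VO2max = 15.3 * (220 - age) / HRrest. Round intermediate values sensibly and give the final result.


HRmax = 220 - 36 = 184
VO2max = 15.3 * (184 / 68)
= 15.3 * 2.7059
= 41.4 mL/kg/min

41.4 mL/kg/min


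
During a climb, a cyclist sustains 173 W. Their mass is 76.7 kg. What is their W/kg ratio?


Power-to-weight = 173 W / 76.7 kg
= 2.256 W/kg

2.256 W/kg


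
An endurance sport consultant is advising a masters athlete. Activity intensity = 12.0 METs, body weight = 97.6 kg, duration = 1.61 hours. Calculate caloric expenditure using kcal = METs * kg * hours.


kcal = 12.0 * 97.6 * 1.61
= 1171.2 * 1.61
= 1885.63 kcal

1885.63 kcal


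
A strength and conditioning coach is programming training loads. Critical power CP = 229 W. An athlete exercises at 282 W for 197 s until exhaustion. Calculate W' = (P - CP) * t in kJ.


P - CP = 282 - 229 = 53 W
W' = 53 * 197 = 10441 J
= 10441 / 1000 = 10.441 kJ

10.441 kJ


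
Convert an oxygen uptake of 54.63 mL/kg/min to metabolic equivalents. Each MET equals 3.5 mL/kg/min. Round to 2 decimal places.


One MET = 3.5 mL/kg/min
Number of METs = 54.63 / 3.5
= 15.61 METs

15.61 METs


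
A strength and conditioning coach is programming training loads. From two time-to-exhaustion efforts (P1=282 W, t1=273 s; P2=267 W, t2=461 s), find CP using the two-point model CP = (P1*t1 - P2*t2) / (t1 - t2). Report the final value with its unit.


Work in trial 1 = 76986 J
Work in trial 2 = 123087 J
Delta work = -46101 J
Delta time = -188 s
CP = -46101 / -188 = 245.22 W

245.22 W


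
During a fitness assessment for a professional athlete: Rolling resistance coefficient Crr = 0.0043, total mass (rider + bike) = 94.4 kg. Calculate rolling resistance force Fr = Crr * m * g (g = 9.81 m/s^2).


Fr = Crr * m * g
= 0.0043 * 94.4 * 9.81
= 3.982 N

3.982 N


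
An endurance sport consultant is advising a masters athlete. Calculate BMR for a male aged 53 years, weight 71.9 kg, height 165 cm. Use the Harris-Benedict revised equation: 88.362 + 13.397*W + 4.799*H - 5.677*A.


Substituting values:
W term = 13.397 * 71.9 = 963.2443
H term = 4.799 * 165 = 791.835
A term = 5.677 * 53 = 300.881
BMR = 1542.56 kcal/day

1542.56 kcal/day


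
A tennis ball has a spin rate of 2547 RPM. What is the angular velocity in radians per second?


Convert RPM to rad/s: multiply by 2*pi and divide by 60
omega = 2547 * 2 * pi / 60
= 266.721 rad/s

266.721 rad/s


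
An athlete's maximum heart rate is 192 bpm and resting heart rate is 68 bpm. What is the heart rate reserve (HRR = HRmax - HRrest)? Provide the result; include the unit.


HRR = HRmax - HRrest
= 192 - 68
= 124 bpm

124 bpm


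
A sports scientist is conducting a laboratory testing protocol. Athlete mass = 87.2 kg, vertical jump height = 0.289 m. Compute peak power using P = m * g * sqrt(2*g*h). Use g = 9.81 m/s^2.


sqrt(2 * 9.81 * 0.289) = sqrt(5.67018) = 2.381214 m/s
P = 87.2 * 9.81 * 2.381214
= 2036.97 W

2036.97 W


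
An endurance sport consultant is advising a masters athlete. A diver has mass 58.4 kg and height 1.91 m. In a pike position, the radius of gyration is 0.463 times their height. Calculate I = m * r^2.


r = 0.463 * 1.91 = 0.88433 m
I = m * r^2 = 58.4 * 0.78204 = 45.671 kg*m^2

45.671 kg*m^2


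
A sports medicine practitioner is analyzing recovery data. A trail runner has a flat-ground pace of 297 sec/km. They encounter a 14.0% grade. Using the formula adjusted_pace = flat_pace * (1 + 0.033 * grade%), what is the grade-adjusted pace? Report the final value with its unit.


Grade factor = 1 + 0.033 * 14.0 = 1.462
Adjusted = 297 * 1.462 = 434.21 sec/km

434.21 s/km


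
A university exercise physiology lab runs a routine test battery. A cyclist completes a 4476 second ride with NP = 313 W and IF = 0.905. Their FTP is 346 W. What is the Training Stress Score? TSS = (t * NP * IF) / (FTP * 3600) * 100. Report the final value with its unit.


t * NP * IF = 4476 * 313 * 0.905 = 1267894.14
FTP * 3600 = 1245600
TSS = (1267894.14 / 1245600) * 100 = 101.79

101.79 TSS


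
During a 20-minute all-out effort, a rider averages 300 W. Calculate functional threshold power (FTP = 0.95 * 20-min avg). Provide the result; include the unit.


FTP = 0.95 * 300
= 285.0 W

285.0 W


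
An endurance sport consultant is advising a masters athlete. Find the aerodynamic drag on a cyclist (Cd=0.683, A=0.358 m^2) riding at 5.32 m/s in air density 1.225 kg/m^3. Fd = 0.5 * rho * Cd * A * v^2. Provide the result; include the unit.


Fd = 0.5 * 1.225 * 0.683 * 0.358 * 5.32^2
= 0.5 * 1.225 * 0.683 * 0.358 * 28.3024
= 4.239 N

4.239 N


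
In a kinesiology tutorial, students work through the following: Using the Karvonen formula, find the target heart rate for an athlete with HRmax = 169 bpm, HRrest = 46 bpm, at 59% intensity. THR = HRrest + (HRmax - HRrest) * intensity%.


HRR = 169 - 46 = 123
THR = 46 + 123 * 0.59
= 46 + 72.57
= 118.57 bpm

118.57 bpm
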